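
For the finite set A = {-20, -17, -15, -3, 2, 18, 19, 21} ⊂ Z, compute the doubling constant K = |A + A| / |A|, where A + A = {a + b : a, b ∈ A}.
K = |A + A| / |A| = 31/8

Enumerate A + A = {a + b : a, b ∈ A}. With |A| = 8, there are |A|^2 = 64 ordered sum pairs; collecting distinct values, A + A = {-40, -37, -35, -34, -32, -30, -23, -20, -18, -15, -13, -6, -2, -1, 1, 2, 3, 4, 6, 15, 16, 18, 20, 21, 23, 36, 37, 38, 39, 40, 42}, so |A + A| = 31. Thus K = 31/8. For comparison, the minimum possible |A + A| over all 8-element sets is 2·8 − 1 = 15 (so min K = 15/8), attained only by arithmetic progressions.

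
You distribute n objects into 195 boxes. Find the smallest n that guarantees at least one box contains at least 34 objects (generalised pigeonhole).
n = (34 − 1)·195 + 1 = 6436

By the generalised pigeonhole principle, to guarantee some box contains ≥ r objects we need more than (r − 1) · k objects total. Threshold: n = (r − 1) · k + 1. With r = 34 and k = 195: n = 33 · 195 + 1 = 6435 + 1 = 6436. For n = 6435 = 33 · 195, we can put exactly 33 objects in every box, avoiding 34 in any single one — so 6436 is tight.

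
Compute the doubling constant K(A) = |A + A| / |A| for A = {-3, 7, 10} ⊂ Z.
K = |A + A| / |A| = 6/3 = 2

Enumerate A + A = {a + b : a, b ∈ A}. With |A| = 3, there are |A|^2 = 9 ordered sum pairs; collecting distinct values, A + A = {-6, 4, 7, 14, 17, 20}, so |A + A| = 6. Thus K = 6/3 = 2. For comparison, the minimum possible |A + A| over all 3-element sets is 2·3 − 1 = 5 (so min K = 5/3), attained only by arithmetic progressions.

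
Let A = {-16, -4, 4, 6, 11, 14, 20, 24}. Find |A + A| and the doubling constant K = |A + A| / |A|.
K = |A + A| / |A| = 32/8 = 4

Enumerate A + A = {a + b : a, b ∈ A}. With |A| = 8, there are |A|^2 = 64 ordered sum pairs; collecting distinct values, A + A = {-32, -20, -12, -10, -8, -5, -2, 0, 2, 4, 7, 8, 10, 12, 15, 16, 17, 18, 20, 22, 24, 25, 26, 28, 30, 31, 34, 35, 38, 40, 44, 48}, so |A + A| = 32. Thus K = 32/8 = 4. For comparison, the minimum possible |A + A| over all 8-element sets is 2·8 − 1 = 15 (so min K = 15/8), attained only by arithmetic progressions.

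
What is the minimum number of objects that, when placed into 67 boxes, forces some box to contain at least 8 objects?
n = (8 − 1)·67 + 1 = 470

By the generalised pigeonhole principle, to guarantee some box contains ≥ r objects we need more than (r − 1) · k objects total. Threshold: n = (r − 1) · k + 1. With r = 8 and k = 67: n = 7 · 67 + 1 = 469 + 1 = 470. For n = 469 = 7 · 67, we can put exactly 7 objects in every box, avoiding 8 in any single one — so 470 is tight.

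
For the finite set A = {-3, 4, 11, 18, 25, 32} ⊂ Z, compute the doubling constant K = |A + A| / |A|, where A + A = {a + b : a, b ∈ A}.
K = |A + A| / |A| = 11/6

Enumerate A + A = {a + b : a, b ∈ A}. With |A| = 6, there are |A|^2 = 36 ordered sum pairs; collecting distinct values, A + A = {-6, 1, 8, 15, 22, 29, 36, 43, 50, 57, 64}, so |A + A| = 11. Thus K = 11/6. Here |A + A| = 2|A| − 1 = 11, the minimum possible — so K = 11/6 is minimal, which holds iff A is an arithmetic progression.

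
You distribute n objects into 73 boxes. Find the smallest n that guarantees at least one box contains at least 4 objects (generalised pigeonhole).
n = (4 − 1)·73 + 1 = 220

By the generalised pigeonhole principle, to guarantee some box contains ≥ r objects we need more than (r − 1) · k objects total. Threshold: n = (r − 1) · k + 1. With r = 4 and k = 73: n = 3 · 73 + 1 = 219 + 1 = 220. For n = 219 = 3 · 73, we can put exactly 3 objects in every box, avoiding 4 in any single one — so 220 is tight.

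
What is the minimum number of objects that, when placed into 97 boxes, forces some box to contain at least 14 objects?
n = (14 − 1)·97 + 1 = 1262

By the generalised pigeonhole principle, to guarantee some box contains ≥ r objects we need more than (r − 1) · k objects total. Threshold: n = (r − 1) · k + 1. With r = 14 and k = 97: n = 13 · 97 + 1 = 1261 + 1 = 1262. For n = 1261 = 13 · 97, we can put exactly 13 objects in every box, avoiding 14 in any single one — so 1262 is tight.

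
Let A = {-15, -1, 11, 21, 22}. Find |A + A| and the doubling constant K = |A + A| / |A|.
K = |A + A| / |A| = 15/5 = 3

Enumerate A + A = {a + b : a, b ∈ A}. With |A| = 5, there are |A|^2 = 25 ordered sum pairs; collecting distinct values, A + A = {-30, -16, -4, -2, 6, 7, 10, 20, 21, 22, 32, 33, 42, 43, 44}, so |A + A| = 15. Thus K = 15/5 = 3. For comparison, the minimum possible |A + A| over all 5-element sets is 2·5 − 1 = 9 (so min K = 9/5), attained only by arithmetic progressions.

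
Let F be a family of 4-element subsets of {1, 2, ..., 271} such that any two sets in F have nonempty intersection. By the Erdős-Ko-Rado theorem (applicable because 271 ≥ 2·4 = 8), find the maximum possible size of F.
max |F| = C(270, 3) = 3244140

Erdős-Ko-Rado (1961): when n ≥ 2k, max |F| = C(n−1, k−1). The bound is attained by the star {A : i ∈ A} for any fixed i ∈ [n]. Here C(271−1, 4−1) = C(270, 3) = 3244140.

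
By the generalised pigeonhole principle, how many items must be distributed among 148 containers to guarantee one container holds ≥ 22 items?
n = (22 − 1)·148 + 1 = 3109

By the generalised pigeonhole principle, to guarantee some box contains ≥ r objects we need more than (r − 1) · k objects total. Threshold: n = (r − 1) · k + 1. With r = 22 and k = 148: n = 21 · 148 + 1 = 3108 + 1 = 3109. For n = 3108 = 21 · 148, we can put exactly 21 objects in every box, avoiding 22 in any single one — so 3109 is tight.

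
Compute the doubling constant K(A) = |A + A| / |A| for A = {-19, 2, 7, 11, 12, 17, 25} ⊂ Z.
K = |A + A| / |A| = 25/7

Enumerate A + A = {a + b : a, b ∈ A}. With |A| = 7, there are |A|^2 = 49 ordered sum pairs; collecting distinct values, A + A = {-38, -17, -12, -8, -7, -2, 4, 6, 9, 13, 14, 18, 19, 22, 23, 24, 27, 28, 29, 32, 34, 36, 37, 42, 50}, so |A + A| = 25. Thus K = 25/7. For comparison, the minimum possible |A + A| over all 7-element sets is 2·7 − 1 = 13 (so min K = 13/7), attained only by arithmetic progressions.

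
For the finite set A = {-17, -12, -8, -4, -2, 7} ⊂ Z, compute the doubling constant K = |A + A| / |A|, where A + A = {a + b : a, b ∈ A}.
K = |A + A| / |A| = 19/6

Enumerate A + A = {a + b : a, b ∈ A}. With |A| = 6, there are |A|^2 = 36 ordered sum pairs; collecting distinct values, A + A = {-34, -29, -25, -24, -21, -20, -19, -16, -14, -12, -10, -8, -6, -5, -4, -1, 3, 5, 14}, so |A + A| = 19. Thus K = 19/6. For comparison, the minimum possible |A + A| over all 6-element sets is 2·6 − 1 = 11 (so min K = 11/6), attained only by arithmetic progressions.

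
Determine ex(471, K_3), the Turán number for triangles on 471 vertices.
ex(471, K_3) = ⌊471^2/4⌋ = 55460

Mantel (1907): a triangle-free graph on n vertices has at most ⌊n^2/4⌋ edges, with equality for the complete bipartite graph K_{⌊n/2⌋, ⌈n/2⌉}. For n = 471: ⌊471^2/4⌋ = ⌊221841/4⌋ = 55460. The extremal graph is K_{235, 236}, which has 235·236 = 55460 edges.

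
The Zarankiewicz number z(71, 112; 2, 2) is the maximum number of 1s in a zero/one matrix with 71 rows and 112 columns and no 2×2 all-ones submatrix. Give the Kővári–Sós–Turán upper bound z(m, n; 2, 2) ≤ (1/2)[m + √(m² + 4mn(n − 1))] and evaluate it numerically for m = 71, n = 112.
z(71, 112; 2, 2) ≤ (1/2)[71 + √(71² + 4·71·112·111)] = (1/2)[71 + √3535729] = 975.6767

Kővári–Sós–Turán: let r_1, ..., r_71 be the row sums and z = Σ r_i the total number of 1s. Each pair of columns can share at most one row with both entries 1 (else a 2×2 all-ones block appears), so Σ_i C(r_i, 2) ≤ C(112, 2) = 6216. By convexity Σ_i C(r_i, 2) ≥ 71·C(z/71, 2) = z(z − 71)/(2·71), giving z² − 71z − 71·112·111 ≤ 0 and hence z ≤ (1/2)[71 + √(5041 + 4·882672)] = (1/2)[71 + √3535729] ≈ (1/2)(71 + 1880.3534) = 975.6767.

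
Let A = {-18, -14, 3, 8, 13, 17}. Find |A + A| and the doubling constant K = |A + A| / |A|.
K = |A + A| / |A| = 19/6

Enumerate A + A = {a + b : a, b ∈ A}. With |A| = 6, there are |A|^2 = 36 ordered sum pairs; collecting distinct values, A + A = {-36, -32, -28, -15, -11, -10, -6, -5, -1, 3, 6, 11, 16, 20, 21, 25, 26, 30, 34}, so |A + A| = 19. Thus K = 19/6. For comparison, the minimum possible |A + A| over all 6-element sets is 2·6 − 1 = 11 (so min K = 11/6), attained only by arithmetic progressions.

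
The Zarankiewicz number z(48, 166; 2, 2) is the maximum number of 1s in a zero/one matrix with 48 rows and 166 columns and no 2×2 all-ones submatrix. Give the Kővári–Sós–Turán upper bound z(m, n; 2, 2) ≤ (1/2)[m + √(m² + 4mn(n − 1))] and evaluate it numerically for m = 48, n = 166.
z(48, 166; 2, 2) ≤ (1/2)[48 + √(48² + 4·48·166·165)] = (1/2)[48 + √5261184] = 1170.8635

Kővári–Sós–Turán: let r_1, ..., r_48 be the row sums and z = Σ r_i the total number of 1s. Each pair of columns can share at most one row with both entries 1 (else a 2×2 all-ones block appears), so Σ_i C(r_i, 2) ≤ C(166, 2) = 13695. By convexity Σ_i C(r_i, 2) ≥ 48·C(z/48, 2) = z(z − 48)/(2·48), giving z² − 48z − 48·166·165 ≤ 0 and hence z ≤ (1/2)[48 + √(2304 + 4·1314720)] = (1/2)[48 + √5261184] ≈ (1/2)(48 + 2293.7271) = 1170.8635.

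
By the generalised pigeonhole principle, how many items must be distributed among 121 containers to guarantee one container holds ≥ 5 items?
n = (5 − 1)·121 + 1 = 485

By the generalised pigeonhole principle, to guarantee some box contains ≥ r objects we need more than (r − 1) · k objects total. Threshold: n = (r − 1) · k + 1. With r = 5 and k = 121: n = 4 · 121 + 1 = 484 + 1 = 485. For n = 484 = 4 · 121, we can put exactly 4 objects in every box, avoiding 5 in any single one — so 485 is tight.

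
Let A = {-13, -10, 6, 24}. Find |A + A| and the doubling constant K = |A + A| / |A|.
K = |A + A| / |A| = 10/4 = 5/2

Enumerate A + A = {a + b : a, b ∈ A}. With |A| = 4, there are |A|^2 = 16 ordered sum pairs; collecting distinct values, A + A = {-26, -23, -20, -7, -4, 11, 12, 14, 30, 48}, so |A + A| = 10. Thus K = 10/4 = 5/2. For comparison, the minimum possible |A + A| over all 4-element sets is 2·4 − 1 = 7 (so min K = 7/4), attained only by arithmetic progressions.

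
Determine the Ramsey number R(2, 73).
R(2, 73) = 73

R(2, k) = k for all k ≥ 2: in a 2-colouring of K_k, either some edge is red (a red K_2) or all edges are blue (a blue K_k). And K_{72} coloured all-blue has no blue K_73, so R(2, 73) > 72. Hence R(2, 73) = 73.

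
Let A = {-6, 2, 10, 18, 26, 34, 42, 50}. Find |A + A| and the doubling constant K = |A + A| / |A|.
K = |A + A| / |A| = 15/8

Enumerate A + A = {a + b : a, b ∈ A}. With |A| = 8, there are |A|^2 = 64 ordered sum pairs; collecting distinct values, A + A = {-12, -4, 4, 12, 20, 28, 36, 44, 52, 60, 68, 76, 84, 92, 100}, so |A + A| = 15. Thus K = 15/8. Here |A + A| = 2|A| − 1 = 15, the minimum possible — so K = 15/8 is minimal, which holds iff A is an arithmetic progression.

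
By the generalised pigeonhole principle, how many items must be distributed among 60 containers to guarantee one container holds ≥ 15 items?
n = (15 − 1)·60 + 1 = 841

By the generalised pigeonhole principle, to guarantee some box contains ≥ r objects we need more than (r − 1) · k objects total. Threshold: n = (r − 1) · k + 1. With r = 15 and k = 60: n = 14 · 60 + 1 = 840 + 1 = 841. For n = 840 = 14 · 60, we can put exactly 14 objects in every box, avoiding 15 in any single one — so 841 is tight.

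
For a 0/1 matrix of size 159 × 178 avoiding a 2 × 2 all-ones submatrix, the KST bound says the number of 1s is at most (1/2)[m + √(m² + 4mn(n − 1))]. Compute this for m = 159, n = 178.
z(159, 178; 2, 2) ≤ (1/2)[159 + √(159² + 4·159·178·177)] = (1/2)[159 + √20063097] = 2319.0924

Kővári–Sós–Turán: let r_1, ..., r_159 be the row sums and z = Σ r_i the total number of 1s. Each pair of columns can share at most one row with both entries 1 (else a 2×2 all-ones block appears), so Σ_i C(r_i, 2) ≤ C(178, 2) = 15753. By convexity Σ_i C(r_i, 2) ≥ 159·C(z/159, 2) = z(z − 159)/(2·159), giving z² − 159z − 159·178·177 ≤ 0 and hence z ≤ (1/2)[159 + √(25281 + 4·5009454)] = (1/2)[159 + √20063097] ≈ (1/2)(159 + 4479.1849) = 2319.0924.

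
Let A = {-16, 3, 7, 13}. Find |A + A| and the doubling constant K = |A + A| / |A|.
K = |A + A| / |A| = 10/4 = 5/2

Enumerate A + A = {a + b : a, b ∈ A}. With |A| = 4, there are |A|^2 = 16 ordered sum pairs; collecting distinct values, A + A = {-32, -13, -9, -3, 6, 10, 14, 16, 20, 26}, so |A + A| = 10. Thus K = 10/4 = 5/2. For comparison, the minimum possible |A + A| over all 4-element sets is 2·4 − 1 = 7 (so min K = 7/4), attained only by arithmetic progressions.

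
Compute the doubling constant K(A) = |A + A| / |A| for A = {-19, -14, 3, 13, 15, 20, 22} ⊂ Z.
K = |A + A| / |A| = 25/7

Enumerate A + A = {a + b : a, b ∈ A}. With |A| = 7, there are |A|^2 = 49 ordered sum pairs; collecting distinct values, A + A = {-38, -33, -28, -16, -11, -6, -4, -1, 1, 3, 6, 8, 16, 18, 23, 25, 26, 28, 30, 33, 35, 37, 40, 42, 44}, so |A + A| = 25. Thus K = 25/7. For comparison, the minimum possible |A + A| over all 7-element sets is 2·7 − 1 = 13 (so min K = 13/7), attained only by arithmetic progressions.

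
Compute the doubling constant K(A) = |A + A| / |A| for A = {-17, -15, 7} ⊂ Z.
K = |A + A| / |A| = 6/3 = 2

Enumerate A + A = {a + b : a, b ∈ A}. With |A| = 3, there are |A|^2 = 9 ordered sum pairs; collecting distinct values, A + A = {-34, -32, -30, -10, -8, 14}, so |A + A| = 6. Thus K = 6/3 = 2. For comparison, the minimum possible |A + A| over all 3-element sets is 2·3 − 1 = 5 (so min K = 5/3), attained only by arithmetic progressions.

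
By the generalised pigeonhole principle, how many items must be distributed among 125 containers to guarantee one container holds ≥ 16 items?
n = (16 − 1)·125 + 1 = 1876

By the generalised pigeonhole principle, to guarantee some box contains ≥ r objects we need more than (r − 1) · k objects total. Threshold: n = (r − 1) · k + 1. With r = 16 and k = 125: n = 15 · 125 + 1 = 1875 + 1 = 1876. For n = 1875 = 15 · 125, we can put exactly 15 objects in every box, avoiding 16 in any single one — so 1876 is tight.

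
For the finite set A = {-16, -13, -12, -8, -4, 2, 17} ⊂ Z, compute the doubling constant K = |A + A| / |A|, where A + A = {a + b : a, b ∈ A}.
K = |A + A| / |A| = 24/7

Enumerate A + A = {a + b : a, b ∈ A}. With |A| = 7, there are |A|^2 = 49 ordered sum pairs; collecting distinct values, A + A = {-32, -29, -28, -26, -25, -24, -21, -20, -17, -16, -14, -12, -11, -10, -8, -6, -2, 1, 4, 5, 9, 13, 19, 34}, so |A + A| = 24. Thus K = 24/7. For comparison, the minimum possible |A + A| over all 7-element sets is 2·7 − 1 = 13 (so min K = 13/7), attained only by arithmetic progressions.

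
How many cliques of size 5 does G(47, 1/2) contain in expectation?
E[# K_5] = C(47, 5) · (1/2)^C(5, 2) = 1533939 / 2^10 ≈ 1497.987305

For each 5-subset S of vertices (there are C(47, 5) = 1533939 such S), let X_S = 1 if S induces a K_5 (all C(5, 2) = 10 edges present). Then P(X_S = 1) = (1/2)^10 = 1/1024. By linearity of expectation, E[# K_5] = C(47, 5) · (1/2)^10 = 1533939 / 1024 ≈ 1497.987305.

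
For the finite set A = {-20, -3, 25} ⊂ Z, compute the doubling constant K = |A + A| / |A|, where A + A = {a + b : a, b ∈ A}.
K = |A + A| / |A| = 6/3 = 2

Enumerate A + A = {a + b : a, b ∈ A}. With |A| = 3, there are |A|^2 = 9 ordered sum pairs; collecting distinct values, A + A = {-40, -23, -6, 5, 22, 50}, so |A + A| = 6. Thus K = 6/3 = 2. For comparison, the minimum possible |A + A| over all 3-element sets is 2·3 − 1 = 5 (so min K = 5/3), attained only by arithmetic progressions.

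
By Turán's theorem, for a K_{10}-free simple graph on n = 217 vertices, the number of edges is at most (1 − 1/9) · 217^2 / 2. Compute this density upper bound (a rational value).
Turán density bound = (8/9) · 217^2/2 = 188356/9 ≈ 20928.4444

Turán's theorem: ex(n, K_{r+1}) is achieved by the complete r-partite Turán graph T(n, r) with parts as balanced as possible, and is at most (1 − 1/r) · n^2/2. For r = 9, n = 217: the density bound is (8/9) · 47089/2 = 188356/9 ≈ 20928.4444. The integer-valued extremum is e(T(217, 9)) = 20928, which is strictly less than the density bound 188356/9 since 9 ∤ 217 (the parts of T(217, 9) cannot all be equal).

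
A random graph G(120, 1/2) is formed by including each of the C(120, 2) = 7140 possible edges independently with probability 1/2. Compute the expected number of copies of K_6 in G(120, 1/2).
E[# K_6] = C(120, 6) · (1/2)^C(6, 2) = 3652745460 / 2^15 = 913186365/8192 ≈ 111472.944946

For each 6-subset S of vertices (there are C(120, 6) = 3652745460 such S), let X_S = 1 if S induces a K_6 (all C(6, 2) = 15 edges present). Then P(X_S = 1) = (1/2)^15 = 1/32768. By linearity of expectation, E[# K_6] = C(120, 6) · (1/2)^15 = 3652745460 / 32768 = 913186365/8192 ≈ 111472.944946.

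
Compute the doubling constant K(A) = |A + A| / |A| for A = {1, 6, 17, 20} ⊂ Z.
K = |A + A| / |A| = 10/4 = 5/2

Enumerate A + A = {a + b : a, b ∈ A}. With |A| = 4, there are |A|^2 = 16 ordered sum pairs; collecting distinct values, A + A = {2, 7, 12, 18, 21, 23, 26, 34, 37, 40}, so |A + A| = 10. Thus K = 10/4 = 5/2. For comparison, the minimum possible |A + A| over all 4-element sets is 2·4 − 1 = 7 (so min K = 7/4), attained only by arithmetic progressions.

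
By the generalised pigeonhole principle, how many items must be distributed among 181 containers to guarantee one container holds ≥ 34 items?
n = (34 − 1)·181 + 1 = 5974

By the generalised pigeonhole principle, to guarantee some box contains ≥ r objects we need more than (r − 1) · k objects total. Threshold: n = (r − 1) · k + 1. With r = 34 and k = 181: n = 33 · 181 + 1 = 5973 + 1 = 5974. For n = 5973 = 33 · 181, we can put exactly 33 objects in every box, avoiding 34 in any single one — so 5974 is tight.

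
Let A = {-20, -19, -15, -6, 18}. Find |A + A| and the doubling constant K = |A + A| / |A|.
K = |A + A| / |A| = 15/5 = 3

Enumerate A + A = {a + b : a, b ∈ A}. With |A| = 5, there are |A|^2 = 25 ordered sum pairs; collecting distinct values, A + A = {-40, -39, -38, -35, -34, -30, -26, -25, -21, -12, -2, -1, 3, 12, 36}, so |A + A| = 15. Thus K = 15/5 = 3. For comparison, the minimum possible |A + A| over all 5-element sets is 2·5 − 1 = 9 (so min K = 9/5), attained only by arithmetic progressions.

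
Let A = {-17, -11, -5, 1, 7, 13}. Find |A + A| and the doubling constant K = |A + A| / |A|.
K = |A + A| / |A| = 11/6

Enumerate A + A = {a + b : a, b ∈ A}. With |A| = 6, there are |A|^2 = 36 ordered sum pairs; collecting distinct values, A + A = {-34, -28, -22, -16, -10, -4, 2, 8, 14, 20, 26}, so |A + A| = 11. Thus K = 11/6. Here |A + A| = 2|A| − 1 = 11, the minimum possible — so K = 11/6 is minimal, which holds iff A is an arithmetic progression.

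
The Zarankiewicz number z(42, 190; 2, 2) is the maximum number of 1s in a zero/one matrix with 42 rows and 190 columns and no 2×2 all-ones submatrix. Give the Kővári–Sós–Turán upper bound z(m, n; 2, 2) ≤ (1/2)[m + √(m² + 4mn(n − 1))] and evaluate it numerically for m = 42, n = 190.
z(42, 190; 2, 2) ≤ (1/2)[42 + √(42² + 4·42·190·189)] = (1/2)[42 + √6034644] = 1249.2756

Kővári–Sós–Turán: let r_1, ..., r_42 be the row sums and z = Σ r_i the total number of 1s. Each pair of columns can share at most one row with both entries 1 (else a 2×2 all-ones block appears), so Σ_i C(r_i, 2) ≤ C(190, 2) = 17955. By convexity Σ_i C(r_i, 2) ≥ 42·C(z/42, 2) = z(z − 42)/(2·42), giving z² − 42z − 42·190·189 ≤ 0 and hence z ≤ (1/2)[42 + √(1764 + 4·1508220)] = (1/2)[42 + √6034644] ≈ (1/2)(42 + 2456.5512) = 1249.2756.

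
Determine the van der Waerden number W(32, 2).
W(32, 2) = 32 + 1 = 33

A 2-term AP is any pair of integers, so a monochromatic 2-AP exists iff some colour is used at least twice. With 32 colours, the colouring i ↦ i on {1, ..., 32} uses each colour once, avoiding any monochromatic pair, so W(32, 2) > 32. For {1, ..., 33}, pigeonhole forces two integers of the same colour, which form a monochromatic 2-AP. Hence W(32, 2) = 33.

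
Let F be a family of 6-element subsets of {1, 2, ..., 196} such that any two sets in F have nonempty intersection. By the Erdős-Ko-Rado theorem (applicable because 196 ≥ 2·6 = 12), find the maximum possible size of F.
max |F| = C(195, 5) = 2231243664

The Erdős-Ko-Rado theorem states: for n ≥ 2k, an intersecting family of k-subsets of an n-element set has size at most C(n − 1, k − 1), with equality for 'star' families {A ⊆ [n] : |A| = k, i ∈ A} (fix an element i). For n = 196, k = 6: C(195, 5) = 2231243664.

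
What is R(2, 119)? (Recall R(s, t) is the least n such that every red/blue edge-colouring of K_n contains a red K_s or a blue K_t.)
R(2, 119) = 119

R(2, k) = k for all k ≥ 2: in a 2-colouring of K_k, either some edge is red (a red K_2) or all edges are blue (a blue K_k). And K_{118} coloured all-blue has no blue K_119, so R(2, 119) > 118. Hence R(2, 119) = 119.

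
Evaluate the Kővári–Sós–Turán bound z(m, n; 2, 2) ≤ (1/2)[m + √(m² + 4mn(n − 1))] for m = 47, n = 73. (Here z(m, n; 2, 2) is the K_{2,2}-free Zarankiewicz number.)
z(47, 73; 2, 2) ≤ (1/2)[47 + √(47² + 4·47·73·72)] = (1/2)[47 + √990337] = 521.0784

Kővári–Sós–Turán: let r_1, ..., r_47 be the row sums and z = Σ r_i the total number of 1s. Each pair of columns can share at most one row with both entries 1 (else a 2×2 all-ones block appears), so Σ_i C(r_i, 2) ≤ C(73, 2) = 2628. By convexity Σ_i C(r_i, 2) ≥ 47·C(z/47, 2) = z(z − 47)/(2·47), giving z² − 47z − 47·73·72 ≤ 0 and hence z ≤ (1/2)[47 + √(2209 + 4·247032)] = (1/2)[47 + √990337] ≈ (1/2)(47 + 995.1568) = 521.0784.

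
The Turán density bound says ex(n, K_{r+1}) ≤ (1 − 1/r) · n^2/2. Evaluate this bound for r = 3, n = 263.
Turán density bound = (2/3) · 263^2/2 = 69169/3 ≈ 23056.3333

Turán's theorem: ex(n, K_{r+1}) is achieved by the complete r-partite Turán graph T(n, r) with parts as balanced as possible, and is at most (1 − 1/r) · n^2/2. For r = 3, n = 263: the density bound is (2/3) · 69169/2 = 69169/3 ≈ 23056.3333. The integer-valued extremum is e(T(263, 3)) = 23056, which is strictly less than the density bound 69169/3 since 3 ∤ 263 (the parts of T(263, 3) cannot all be equal).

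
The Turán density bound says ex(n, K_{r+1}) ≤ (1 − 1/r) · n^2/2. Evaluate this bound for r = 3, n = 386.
Turán density bound = (2/3) · 386^2/2 = 148996/3 ≈ 49665.3333

Turán's theorem: ex(n, K_{r+1}) is achieved by the complete r-partite Turán graph T(n, r) with parts as balanced as possible, and is at most (1 − 1/r) · n^2/2. For r = 3, n = 386: the density bound is (2/3) · 148996/2 = 148996/3 ≈ 49665.3333. The integer-valued extremum is e(T(386, 3)) = 49665, which is strictly less than the density bound 148996/3 since 3 ∤ 386 (the parts of T(386, 3) cannot all be equal).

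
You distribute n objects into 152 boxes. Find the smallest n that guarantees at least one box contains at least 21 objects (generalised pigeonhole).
n = (21 − 1)·152 + 1 = 3041

By the generalised pigeonhole principle, to guarantee some box contains ≥ r objects we need more than (r − 1) · k objects total. Threshold: n = (r − 1) · k + 1. With r = 21 and k = 152: n = 20 · 152 + 1 = 3040 + 1 = 3041. For n = 3040 = 20 · 152, we can put exactly 20 objects in every box, avoiding 21 in any single one — so 3041 is tight.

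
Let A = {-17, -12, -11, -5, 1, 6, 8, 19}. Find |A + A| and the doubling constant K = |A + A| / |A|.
K = |A + A| / |A| = 28/8 = 7/2

Enumerate A + A = {a + b : a, b ∈ A}. With |A| = 8, there are |A|^2 = 64 ordered sum pairs; collecting distinct values, A + A = {-34, -29, -28, -24, -23, -22, -17, -16, -11, -10, -9, -6, -5, -4, -3, 1, 2, 3, 7, 8, 9, 12, 14, 16, 20, 25, 27, 38}, so |A + A| = 28. Thus K = 28/8 = 7/2. For comparison, the minimum possible |A + A| over all 8-element sets is 2·8 − 1 = 15 (so min K = 15/8), attained only by arithmetic progressions.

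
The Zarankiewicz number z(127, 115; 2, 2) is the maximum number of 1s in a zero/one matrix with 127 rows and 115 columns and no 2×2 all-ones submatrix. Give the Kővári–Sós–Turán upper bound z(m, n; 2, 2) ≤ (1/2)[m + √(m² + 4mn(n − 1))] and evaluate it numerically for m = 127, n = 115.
z(127, 115; 2, 2) ≤ (1/2)[127 + √(127² + 4·127·115·114)] = (1/2)[127 + √6676009] = 1355.3987

Kővári–Sós–Turán: let r_1, ..., r_127 be the row sums and z = Σ r_i the total number of 1s. Each pair of columns can share at most one row with both entries 1 (else a 2×2 all-ones block appears), so Σ_i C(r_i, 2) ≤ C(115, 2) = 6555. By convexity Σ_i C(r_i, 2) ≥ 127·C(z/127, 2) = z(z − 127)/(2·127), giving z² − 127z − 127·115·114 ≤ 0 and hence z ≤ (1/2)[127 + √(16129 + 4·1664970)] = (1/2)[127 + √6676009] ≈ (1/2)(127 + 2583.7974) = 1355.3987.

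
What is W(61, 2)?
W(61, 2) = 61 + 1 = 62

A 2-term AP is any pair of integers, so a monochromatic 2-AP exists iff some colour is used at least twice. With 61 colours, the colouring i ↦ i on {1, ..., 61} uses each colour once, avoiding any monochromatic pair, so W(61, 2) > 61. For {1, ..., 62}, pigeonhole forces two integers of the same colour, which form a monochromatic 2-AP. Hence W(61, 2) = 62.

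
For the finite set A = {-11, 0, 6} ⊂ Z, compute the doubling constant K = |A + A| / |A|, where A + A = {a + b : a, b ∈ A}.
K = |A + A| / |A| = 6/3 = 2

Enumerate A + A = {a + b : a, b ∈ A}. With |A| = 3, there are |A|^2 = 9 ordered sum pairs; collecting distinct values, A + A = {-22, -11, -5, 0, 6, 12}, so |A + A| = 6. Thus K = 6/3 = 2. For comparison, the minimum possible |A + A| over all 3-element sets is 2·3 − 1 = 5 (so min K = 5/3), attained only by arithmetic progressions.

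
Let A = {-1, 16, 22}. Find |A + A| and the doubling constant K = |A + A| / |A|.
K = |A + A| / |A| = 6/3 = 2

Enumerate A + A = {a + b : a, b ∈ A}. With |A| = 3, there are |A|^2 = 9 ordered sum pairs; collecting distinct values, A + A = {-2, 15, 21, 32, 38, 44}, so |A + A| = 6. Thus K = 6/3 = 2. For comparison, the minimum possible |A + A| over all 3-element sets is 2·3 − 1 = 5 (so min K = 5/3), attained only by arithmetic progressions.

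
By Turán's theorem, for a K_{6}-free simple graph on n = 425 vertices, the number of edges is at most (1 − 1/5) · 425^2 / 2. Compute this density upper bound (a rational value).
Turán density bound = (4/5) · 425^2/2 = 72250

Turán's theorem: ex(n, K_{r+1}) is achieved by the complete r-partite Turán graph T(n, r) with parts as balanced as possible, and is at most (1 − 1/r) · n^2/2. For r = 5, n = 425: the density bound is (4/5) · 180625/2 = 72250. Since 5 ∣ 425, the Turán graph T(425, 5) has parts of equal size 85, and its edge count e(T(425, 5)) = 72250 attains the density bound exactly.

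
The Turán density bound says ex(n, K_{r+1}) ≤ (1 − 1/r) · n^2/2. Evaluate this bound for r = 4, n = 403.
Turán density bound = (3/4) · 403^2/2 = 487227/8 ≈ 60903.375

Turán's theorem: ex(n, K_{r+1}) is achieved by the complete r-partite Turán graph T(n, r) with parts as balanced as possible, and is at most (1 − 1/r) · n^2/2. For r = 4, n = 403: the density bound is (3/4) · 162409/2 = 487227/8 ≈ 60903.375. The integer-valued extremum is e(T(403, 4)) = 60903, which is strictly less than the density bound 487227/8 since 4 ∤ 403 (the parts of T(403, 4) cannot all be equal).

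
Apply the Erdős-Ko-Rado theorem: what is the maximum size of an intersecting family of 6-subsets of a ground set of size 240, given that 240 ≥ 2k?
max |F| = C(239, 5) = 6230484547

Erdős-Ko-Rado (1961): when n ≥ 2k, max |F| = C(n−1, k−1). The bound is attained by the star {A : i ∈ A} for any fixed i ∈ [n]. Here C(240−1, 6−1) = C(239, 5) = 6230484547.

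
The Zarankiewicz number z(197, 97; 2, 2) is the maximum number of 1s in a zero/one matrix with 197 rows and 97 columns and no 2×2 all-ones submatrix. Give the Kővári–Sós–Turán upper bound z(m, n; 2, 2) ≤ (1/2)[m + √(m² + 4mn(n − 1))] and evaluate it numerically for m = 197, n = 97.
z(197, 97; 2, 2) ≤ (1/2)[197 + √(197² + 4·197·97·96)] = (1/2)[197 + √7376665] = 1456.5008

Kővári–Sós–Turán: let r_1, ..., r_197 be the row sums and z = Σ r_i the total number of 1s. Each pair of columns can share at most one row with both entries 1 (else a 2×2 all-ones block appears), so Σ_i C(r_i, 2) ≤ C(97, 2) = 4656. By convexity Σ_i C(r_i, 2) ≥ 197·C(z/197, 2) = z(z − 197)/(2·197), giving z² − 197z − 197·97·96 ≤ 0 and hence z ≤ (1/2)[197 + √(38809 + 4·1834464)] = (1/2)[197 + √7376665] ≈ (1/2)(197 + 2716.0017) = 1456.5008.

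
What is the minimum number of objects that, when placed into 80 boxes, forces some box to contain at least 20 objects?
n = (20 − 1)·80 + 1 = 1521

By the generalised pigeonhole principle, to guarantee some box contains ≥ r objects we need more than (r − 1) · k objects total. Threshold: n = (r − 1) · k + 1. With r = 20 and k = 80: n = 19 · 80 + 1 = 1520 + 1 = 1521. For n = 1520 = 19 · 80, we can put exactly 19 objects in every box, avoiding 20 in any single one — so 1521 is tight.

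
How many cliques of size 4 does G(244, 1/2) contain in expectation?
E[# K_4] = C(244, 4) · (1/2)^C(4, 2) = 144084501 / 2^6 = 2251320.328125

For each 4-subset S of vertices (there are C(244, 4) = 144084501 such S), let X_S = 1 if S induces a K_4 (all C(4, 2) = 6 edges present). Then P(X_S = 1) = (1/2)^6 = 1/64. By linearity of expectation, E[# K_4] = C(244, 4) · (1/2)^6 = 144084501 / 64 = 2251320.328125.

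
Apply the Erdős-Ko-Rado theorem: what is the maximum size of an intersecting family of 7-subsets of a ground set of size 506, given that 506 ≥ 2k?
max |F| = C(505, 6) = 22359848185500

Erdős-Ko-Rado (1961): when n ≥ 2k, max |F| = C(n−1, k−1). The bound is attained by the star {A : i ∈ A} for any fixed i ∈ [n]. Here C(506−1, 7−1) = C(505, 6) = 22359848185500.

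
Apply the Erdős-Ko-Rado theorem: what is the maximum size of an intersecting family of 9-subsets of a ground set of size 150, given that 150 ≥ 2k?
max |F| = C(149, 8) = 4976826800946

The Erdős-Ko-Rado theorem states: for n ≥ 2k, an intersecting family of k-subsets of an n-element set has size at most C(n − 1, k − 1), with equality for 'star' families {A ⊆ [n] : |A| = k, i ∈ A} (fix an element i). For n = 150, k = 9: C(149, 8) = 4976826800946.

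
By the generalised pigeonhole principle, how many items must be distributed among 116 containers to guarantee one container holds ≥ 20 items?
n = (20 − 1)·116 + 1 = 2205

By the generalised pigeonhole principle, to guarantee some box contains ≥ r objects we need more than (r − 1) · k objects total. Threshold: n = (r − 1) · k + 1. With r = 20 and k = 116: n = 19 · 116 + 1 = 2204 + 1 = 2205. For n = 2204 = 19 · 116, we can put exactly 19 objects in every box, avoiding 20 in any single one — so 2205 is tight.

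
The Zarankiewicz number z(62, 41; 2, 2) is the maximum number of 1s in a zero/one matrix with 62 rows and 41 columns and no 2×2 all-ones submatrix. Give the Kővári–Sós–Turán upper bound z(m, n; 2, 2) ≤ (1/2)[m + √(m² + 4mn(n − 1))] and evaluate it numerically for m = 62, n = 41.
z(62, 41; 2, 2) ≤ (1/2)[62 + √(62² + 4·62·41·40)] = (1/2)[62 + √410564] = 351.3763

Kővári–Sós–Turán: let r_1, ..., r_62 be the row sums and z = Σ r_i the total number of 1s. Each pair of columns can share at most one row with both entries 1 (else a 2×2 all-ones block appears), so Σ_i C(r_i, 2) ≤ C(41, 2) = 820. By convexity Σ_i C(r_i, 2) ≥ 62·C(z/62, 2) = z(z − 62)/(2·62), giving z² − 62z − 62·41·40 ≤ 0 and hence z ≤ (1/2)[62 + √(3844 + 4·101680)] = (1/2)[62 + √410564] ≈ (1/2)(62 + 640.7527) = 351.3763.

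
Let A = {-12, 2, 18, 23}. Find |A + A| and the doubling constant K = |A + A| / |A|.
K = |A + A| / |A| = 10/4 = 5/2

Enumerate A + A = {a + b : a, b ∈ A}. With |A| = 4, there are |A|^2 = 16 ordered sum pairs; collecting distinct values, A + A = {-24, -10, 4, 6, 11, 20, 25, 36, 41, 46}, so |A + A| = 10. Thus K = 10/4 = 5/2. For comparison, the minimum possible |A + A| over all 4-element sets is 2·4 − 1 = 7 (so min K = 7/4), attained only by arithmetic progressions.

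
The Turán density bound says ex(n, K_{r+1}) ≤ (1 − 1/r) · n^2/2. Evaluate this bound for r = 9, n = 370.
Turán density bound = (8/9) · 370^2/2 = 547600/9 ≈ 60844.4444

Turán's theorem: ex(n, K_{r+1}) is achieved by the complete r-partite Turán graph T(n, r) with parts as balanced as possible, and is at most (1 − 1/r) · n^2/2. For r = 9, n = 370: the density bound is (8/9) · 136900/2 = 547600/9 ≈ 60844.4444. The integer-valued extremum is e(T(370, 9)) = 60844, which is strictly less than the density bound 547600/9 since 9 ∤ 370 (the parts of T(370, 9) cannot all be equal).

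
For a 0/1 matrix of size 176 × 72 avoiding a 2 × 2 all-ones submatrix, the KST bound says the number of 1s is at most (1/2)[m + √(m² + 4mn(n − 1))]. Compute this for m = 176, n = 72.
z(176, 72; 2, 2) ≤ (1/2)[176 + √(176² + 4·176·72·71)] = (1/2)[176 + √3629824] = 1040.6048

Kővári–Sós–Turán: let r_1, ..., r_176 be the row sums and z = Σ r_i the total number of 1s. Each pair of columns can share at most one row with both entries 1 (else a 2×2 all-ones block appears), so Σ_i C(r_i, 2) ≤ C(72, 2) = 2556. By convexity Σ_i C(r_i, 2) ≥ 176·C(z/176, 2) = z(z − 176)/(2·176), giving z² − 176z − 176·72·71 ≤ 0 and hence z ≤ (1/2)[176 + √(30976 + 4·899712)] = (1/2)[176 + √3629824] ≈ (1/2)(176 + 1905.2097) = 1040.6048.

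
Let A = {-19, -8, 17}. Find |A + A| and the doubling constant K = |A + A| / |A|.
K = |A + A| / |A| = 6/3 = 2

Enumerate A + A = {a + b : a, b ∈ A}. With |A| = 3, there are |A|^2 = 9 ordered sum pairs; collecting distinct values, A + A = {-38, -27, -16, -2, 9, 34}, so |A + A| = 6. Thus K = 6/3 = 2. For comparison, the minimum possible |A + A| over all 3-element sets is 2·3 − 1 = 5 (so min K = 5/3), attained only by arithmetic progressions.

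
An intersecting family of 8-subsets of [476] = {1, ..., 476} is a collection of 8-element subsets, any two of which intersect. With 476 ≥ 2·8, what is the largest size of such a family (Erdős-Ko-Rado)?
max |F| = C(475, 7) = 1035466760097550

The Erdős-Ko-Rado theorem states: for n ≥ 2k, an intersecting family of k-subsets of an n-element set has size at most C(n − 1, k − 1), with equality for 'star' families {A ⊆ [n] : |A| = k, i ∈ A} (fix an element i). For n = 476, k = 8: C(475, 7) = 1035466760097550.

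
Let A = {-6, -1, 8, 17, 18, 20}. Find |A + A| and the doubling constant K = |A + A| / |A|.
K = |A + A| / |A| = 20/6 = 10/3

Enumerate A + A = {a + b : a, b ∈ A}. With |A| = 6, there are |A|^2 = 36 ordered sum pairs; collecting distinct values, A + A = {-12, -7, -2, 2, 7, 11, 12, 14, 16, 17, 19, 25, 26, 28, 34, 35, 36, 37, 38, 40}, so |A + A| = 20. Thus K = 20/6 = 10/3. For comparison, the minimum possible |A + A| over all 6-element sets is 2·6 − 1 = 11 (so min K = 11/6), attained only by arithmetic progressions.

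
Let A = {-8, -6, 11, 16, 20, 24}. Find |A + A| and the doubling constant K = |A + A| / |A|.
K = |A + A| / |A| = 20/6 = 10/3

Enumerate A + A = {a + b : a, b ∈ A}. With |A| = 6, there are |A|^2 = 36 ordered sum pairs; collecting distinct values, A + A = {-16, -14, -12, 3, 5, 8, 10, 12, 14, 16, 18, 22, 27, 31, 32, 35, 36, 40, 44, 48}, so |A + A| = 20. Thus K = 20/6 = 10/3. For comparison, the minimum possible |A + A| over all 6-element sets is 2·6 − 1 = 11 (so min K = 11/6), attained only by arithmetic progressions.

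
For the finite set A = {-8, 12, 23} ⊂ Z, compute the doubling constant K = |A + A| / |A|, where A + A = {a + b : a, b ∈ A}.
K = |A + A| / |A| = 6/3 = 2

Enumerate A + A = {a + b : a, b ∈ A}. With |A| = 3, there are |A|^2 = 9 ordered sum pairs; collecting distinct values, A + A = {-16, 4, 15, 24, 35, 46}, so |A + A| = 6. Thus K = 6/3 = 2. For comparison, the minimum possible |A + A| over all 3-element sets is 2·3 − 1 = 5 (so min K = 5/3), attained only by arithmetic progressions.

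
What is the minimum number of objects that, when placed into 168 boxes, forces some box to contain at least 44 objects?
n = (44 − 1)·168 + 1 = 7225

By the generalised pigeonhole principle, to guarantee some box contains ≥ r objects we need more than (r − 1) · k objects total. Threshold: n = (r − 1) · k + 1. With r = 44 and k = 168: n = 43 · 168 + 1 = 7224 + 1 = 7225. For n = 7224 = 43 · 168, we can put exactly 43 objects in every box, avoiding 44 in any single one — so 7225 is tight.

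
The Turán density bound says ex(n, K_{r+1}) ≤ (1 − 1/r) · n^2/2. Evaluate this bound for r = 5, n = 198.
Turán density bound = (4/5) · 198^2/2 = 78408/5 ≈ 15681.6

Turán's theorem: ex(n, K_{r+1}) is achieved by the complete r-partite Turán graph T(n, r) with parts as balanced as possible, and is at most (1 − 1/r) · n^2/2. For r = 5, n = 198: the density bound is (4/5) · 39204/2 = 78408/5 ≈ 15681.6. The integer-valued extremum is e(T(198, 5)) = 15681, which is strictly less than the density bound 78408/5 since 5 ∤ 198 (the parts of T(198, 5) cannot all be equal).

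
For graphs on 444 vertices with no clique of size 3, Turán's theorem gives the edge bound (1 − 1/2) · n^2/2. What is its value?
Turán density bound = (1/2) · 444^2/2 = 49284

Turán's theorem: ex(n, K_{r+1}) is achieved by the complete r-partite Turán graph T(n, r) with parts as balanced as possible, and is at most (1 − 1/r) · n^2/2. For r = 2, n = 444: the density bound is (1/2) · 197136/2 = 49284. Since 2 ∣ 444, the Turán graph T(444, 2) has parts of equal size 222, and its edge count e(T(444, 2)) = 49284 attains the density bound exactly.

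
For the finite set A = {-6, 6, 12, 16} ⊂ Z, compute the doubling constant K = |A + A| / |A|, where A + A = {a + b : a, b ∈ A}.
K = |A + A| / |A| = 10/4 = 5/2

Enumerate A + A = {a + b : a, b ∈ A}. With |A| = 4, there are |A|^2 = 16 ordered sum pairs; collecting distinct values, A + A = {-12, 0, 6, 10, 12, 18, 22, 24, 28, 32}, so |A + A| = 10. Thus K = 10/4 = 5/2. For comparison, the minimum possible |A + A| over all 4-element sets is 2·4 − 1 = 7 (so min K = 7/4), attained only by arithmetic progressions.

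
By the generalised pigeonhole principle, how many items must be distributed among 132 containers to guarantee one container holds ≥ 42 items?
n = (42 − 1)·132 + 1 = 5413

By the generalised pigeonhole principle, to guarantee some box contains ≥ r objects we need more than (r − 1) · k objects total. Threshold: n = (r − 1) · k + 1. With r = 42 and k = 132: n = 41 · 132 + 1 = 5412 + 1 = 5413. For n = 5412 = 41 · 132, we can put exactly 41 objects in every box, avoiding 42 in any single one — so 5413 is tight.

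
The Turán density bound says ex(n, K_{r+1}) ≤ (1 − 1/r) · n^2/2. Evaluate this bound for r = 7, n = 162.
Turán density bound = (6/7) · 162^2/2 = 78732/7 ≈ 11247.4286

Turán's theorem: ex(n, K_{r+1}) is achieved by the complete r-partite Turán graph T(n, r) with parts as balanced as possible, and is at most (1 − 1/r) · n^2/2. For r = 7, n = 162: the density bound is (6/7) · 26244/2 = 78732/7 ≈ 11247.4286. The integer-valued extremum is e(T(162, 7)) = 11247, which is strictly less than the density bound 78732/7 since 7 ∤ 162 (the parts of T(162, 7) cannot all be equal).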